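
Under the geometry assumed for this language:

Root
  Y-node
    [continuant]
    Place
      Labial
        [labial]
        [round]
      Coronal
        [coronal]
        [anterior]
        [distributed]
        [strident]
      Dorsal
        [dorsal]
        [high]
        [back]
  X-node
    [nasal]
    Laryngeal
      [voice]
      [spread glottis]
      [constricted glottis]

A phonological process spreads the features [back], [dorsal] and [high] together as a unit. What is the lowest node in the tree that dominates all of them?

Dorsal

[back]: Root > Y-node > Place > Dorsal > [back].
[dorsal]: Root > Y-node > Place > Dorsal > [dorsal].
[high]: Root > Y-node > Place > Dorsal > [high].
The lowest node appearing on every path is Dorsal; each proper daughter of Dorsal fails to dominate at least one of the listed features.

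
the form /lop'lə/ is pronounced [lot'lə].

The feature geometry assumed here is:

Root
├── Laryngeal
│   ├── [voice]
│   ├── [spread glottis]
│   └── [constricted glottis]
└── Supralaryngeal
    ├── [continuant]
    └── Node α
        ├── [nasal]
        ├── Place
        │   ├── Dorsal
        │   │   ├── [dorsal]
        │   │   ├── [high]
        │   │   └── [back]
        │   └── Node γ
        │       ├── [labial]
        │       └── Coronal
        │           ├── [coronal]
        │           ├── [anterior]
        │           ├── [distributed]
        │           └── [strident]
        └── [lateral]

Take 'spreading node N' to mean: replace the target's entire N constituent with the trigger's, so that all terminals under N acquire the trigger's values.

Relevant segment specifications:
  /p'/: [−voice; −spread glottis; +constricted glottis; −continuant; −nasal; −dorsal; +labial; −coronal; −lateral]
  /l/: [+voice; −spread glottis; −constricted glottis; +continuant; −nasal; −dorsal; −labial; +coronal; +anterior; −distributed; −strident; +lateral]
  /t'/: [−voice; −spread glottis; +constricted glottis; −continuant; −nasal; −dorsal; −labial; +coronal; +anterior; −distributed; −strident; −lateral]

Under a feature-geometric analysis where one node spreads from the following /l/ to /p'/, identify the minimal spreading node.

Node γ

/p'/ and [t'] differ in [labial], [coronal], [anterior], [distributed], [strident]; every other specified feature is identical.
These terminals are all dominated by Node γ, and no proper subconstituent of Node γ covers them all; Node γ is their lowest common ancestor.
Spreading Node γ from /l/ overwrites each of those terminals with /l/'s values, yielding exactly [t'].
Features on which the two segments disagree outside Node γ, such as [continuant], [constricted glottis], are unchanged — nothing dominating them spread, and Node γ is the minimal sufficient constituent.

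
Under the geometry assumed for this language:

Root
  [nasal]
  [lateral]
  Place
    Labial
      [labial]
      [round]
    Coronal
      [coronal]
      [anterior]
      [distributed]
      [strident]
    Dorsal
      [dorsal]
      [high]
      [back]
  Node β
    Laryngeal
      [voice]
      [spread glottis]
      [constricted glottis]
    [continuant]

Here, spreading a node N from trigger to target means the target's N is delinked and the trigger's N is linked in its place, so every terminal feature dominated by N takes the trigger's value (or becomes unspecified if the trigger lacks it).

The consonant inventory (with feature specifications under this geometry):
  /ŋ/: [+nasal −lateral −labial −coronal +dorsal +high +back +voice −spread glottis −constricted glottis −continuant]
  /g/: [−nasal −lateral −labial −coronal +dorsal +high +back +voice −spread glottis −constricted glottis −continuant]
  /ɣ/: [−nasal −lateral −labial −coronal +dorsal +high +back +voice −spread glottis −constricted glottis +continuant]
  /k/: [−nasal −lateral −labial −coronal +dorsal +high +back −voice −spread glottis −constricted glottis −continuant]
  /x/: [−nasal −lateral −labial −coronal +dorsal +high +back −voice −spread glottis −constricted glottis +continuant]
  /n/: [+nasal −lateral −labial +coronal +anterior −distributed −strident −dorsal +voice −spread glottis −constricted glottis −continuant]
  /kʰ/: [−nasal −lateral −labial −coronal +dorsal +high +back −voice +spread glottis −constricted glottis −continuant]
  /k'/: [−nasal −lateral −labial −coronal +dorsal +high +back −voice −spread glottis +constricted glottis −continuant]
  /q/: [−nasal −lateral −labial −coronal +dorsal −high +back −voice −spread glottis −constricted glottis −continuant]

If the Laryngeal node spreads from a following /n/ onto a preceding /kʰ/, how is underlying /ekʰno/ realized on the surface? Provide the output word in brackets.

[egno]

Terminals under Laryngeal in this geometry: [voice], [spread glottis], [constricted glottis].
The target acquires /n/'s values for everything under Laryngeal — [+voice], [−spread glottis], [−constricted glottis] — while keeping its own [nasal], [lateral], [labial], ….
Among the inventory, only /g/ has exactly this specification, giving the surface form [egno].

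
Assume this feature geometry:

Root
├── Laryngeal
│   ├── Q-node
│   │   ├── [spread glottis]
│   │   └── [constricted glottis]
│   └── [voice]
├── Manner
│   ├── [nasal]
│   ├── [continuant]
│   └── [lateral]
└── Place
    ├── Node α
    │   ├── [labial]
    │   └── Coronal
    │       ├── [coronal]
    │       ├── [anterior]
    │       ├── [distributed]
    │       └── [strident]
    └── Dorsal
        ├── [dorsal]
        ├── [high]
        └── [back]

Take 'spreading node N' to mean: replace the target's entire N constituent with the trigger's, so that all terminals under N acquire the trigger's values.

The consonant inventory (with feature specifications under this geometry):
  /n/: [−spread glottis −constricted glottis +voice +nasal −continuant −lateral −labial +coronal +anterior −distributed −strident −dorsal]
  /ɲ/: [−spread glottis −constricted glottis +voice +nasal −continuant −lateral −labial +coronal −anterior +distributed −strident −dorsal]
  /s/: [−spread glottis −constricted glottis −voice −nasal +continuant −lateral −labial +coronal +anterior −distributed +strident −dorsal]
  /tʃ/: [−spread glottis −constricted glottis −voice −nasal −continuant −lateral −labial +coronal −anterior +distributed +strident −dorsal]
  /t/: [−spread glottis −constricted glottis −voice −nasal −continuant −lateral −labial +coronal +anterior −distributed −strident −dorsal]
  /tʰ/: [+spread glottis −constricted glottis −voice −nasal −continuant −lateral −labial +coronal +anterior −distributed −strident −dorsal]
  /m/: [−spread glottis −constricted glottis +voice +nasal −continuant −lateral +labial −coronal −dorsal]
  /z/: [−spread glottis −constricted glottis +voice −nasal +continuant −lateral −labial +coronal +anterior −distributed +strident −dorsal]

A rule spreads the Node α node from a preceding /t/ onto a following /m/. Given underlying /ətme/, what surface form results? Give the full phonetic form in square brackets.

[ətne]

Node α immediately or transitively dominates [labial], [coronal], [anterior], [distributed], [strident].
After delinking /m/'s Node α and linking /t/'s, the affected terminals become [−labial], [+coronal], [+anterior], [−distributed], [−strident]; [spread glottis], [constricted glottis], [voice], … (outside Node α) are retained from /m/.
The resulting bundle matches /n/ in the inventory; substituting it for /m/ gives [ətne].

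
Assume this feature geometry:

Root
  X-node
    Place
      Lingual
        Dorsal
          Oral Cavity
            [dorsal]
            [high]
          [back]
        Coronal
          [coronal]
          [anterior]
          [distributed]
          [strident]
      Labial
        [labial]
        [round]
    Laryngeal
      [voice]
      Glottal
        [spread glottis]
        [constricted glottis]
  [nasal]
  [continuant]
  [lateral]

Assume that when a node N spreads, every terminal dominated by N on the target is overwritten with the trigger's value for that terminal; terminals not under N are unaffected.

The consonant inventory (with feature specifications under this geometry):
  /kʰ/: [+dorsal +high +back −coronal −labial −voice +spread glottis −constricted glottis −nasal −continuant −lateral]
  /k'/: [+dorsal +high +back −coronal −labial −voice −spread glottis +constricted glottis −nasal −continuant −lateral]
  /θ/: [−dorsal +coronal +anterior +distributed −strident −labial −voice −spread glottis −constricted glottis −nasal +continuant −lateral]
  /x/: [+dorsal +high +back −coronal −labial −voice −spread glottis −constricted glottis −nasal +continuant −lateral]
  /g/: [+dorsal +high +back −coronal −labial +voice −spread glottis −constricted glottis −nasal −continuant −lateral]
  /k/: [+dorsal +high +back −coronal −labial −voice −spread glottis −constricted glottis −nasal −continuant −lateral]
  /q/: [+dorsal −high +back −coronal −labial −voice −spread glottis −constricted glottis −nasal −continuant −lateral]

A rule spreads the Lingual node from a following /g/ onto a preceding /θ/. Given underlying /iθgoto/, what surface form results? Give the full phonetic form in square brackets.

Terminals under Lingual in this geometry: [dorsal], [high], [back], [coronal], [anterior], [distributed], [strident].
Spreading Lingual from /g/ onto /θ/ replaces those values with /g/'s: [+dorsal], [+high], [+back], [−coronal]. Features outside Lingual ([labial], [voice], [spread glottis], …) stay as in /θ/.
This feature bundle is that of [x], so /iθgoto/ surfaces as [ixgoto].

[ixgoto]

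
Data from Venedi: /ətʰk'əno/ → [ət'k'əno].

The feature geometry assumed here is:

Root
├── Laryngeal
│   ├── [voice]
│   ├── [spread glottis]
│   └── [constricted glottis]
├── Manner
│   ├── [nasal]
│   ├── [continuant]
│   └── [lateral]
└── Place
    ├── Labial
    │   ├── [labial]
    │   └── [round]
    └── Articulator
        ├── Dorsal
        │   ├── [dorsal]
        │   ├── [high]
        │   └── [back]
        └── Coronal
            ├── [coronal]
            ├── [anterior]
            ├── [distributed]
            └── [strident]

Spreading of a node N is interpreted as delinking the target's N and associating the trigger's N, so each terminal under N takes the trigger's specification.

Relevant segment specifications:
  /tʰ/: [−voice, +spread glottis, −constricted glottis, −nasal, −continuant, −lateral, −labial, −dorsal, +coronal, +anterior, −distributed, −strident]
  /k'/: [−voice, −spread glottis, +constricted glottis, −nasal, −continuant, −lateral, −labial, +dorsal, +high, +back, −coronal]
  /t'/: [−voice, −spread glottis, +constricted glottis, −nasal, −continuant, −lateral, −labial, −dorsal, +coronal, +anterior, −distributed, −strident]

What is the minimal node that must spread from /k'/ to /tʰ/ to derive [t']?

The alternation /tʰ/ → [t'] changes [spread glottis], [constricted glottis] and nothing else.
Tracing each changed feature up the tree, the paths first meet at Laryngeal; any lower node misses at least one of them.
If Laryngeal spreads, every terminal under it takes /k'/'s value, producing [t'] as observed.
[coronal], [dorsal] — on which /k'/ differs from /tʰ/ — are unchanged, so Root cannot have spread; the constituent is no larger than Laryngeal.

Laryngeal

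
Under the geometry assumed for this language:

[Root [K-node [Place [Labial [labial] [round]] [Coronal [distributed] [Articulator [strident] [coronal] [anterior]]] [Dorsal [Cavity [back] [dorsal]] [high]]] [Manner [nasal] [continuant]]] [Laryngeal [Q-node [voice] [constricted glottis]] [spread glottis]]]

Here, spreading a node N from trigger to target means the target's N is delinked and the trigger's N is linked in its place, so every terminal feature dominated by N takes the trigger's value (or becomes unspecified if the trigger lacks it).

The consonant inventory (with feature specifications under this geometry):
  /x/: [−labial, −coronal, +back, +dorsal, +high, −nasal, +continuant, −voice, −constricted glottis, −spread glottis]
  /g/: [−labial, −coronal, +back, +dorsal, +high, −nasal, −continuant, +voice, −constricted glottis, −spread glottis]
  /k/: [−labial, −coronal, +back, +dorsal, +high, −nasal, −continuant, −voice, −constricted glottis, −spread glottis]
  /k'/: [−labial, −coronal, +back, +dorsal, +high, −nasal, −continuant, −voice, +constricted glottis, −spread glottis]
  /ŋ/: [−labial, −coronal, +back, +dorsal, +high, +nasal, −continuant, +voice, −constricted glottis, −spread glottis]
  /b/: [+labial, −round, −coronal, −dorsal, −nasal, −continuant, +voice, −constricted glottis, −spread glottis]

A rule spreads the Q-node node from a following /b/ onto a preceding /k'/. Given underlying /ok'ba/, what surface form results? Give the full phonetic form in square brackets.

[ogba]

Terminals under Q-node in this geometry: [voice], [constricted glottis].
After delinking /k'/'s Q-node and linking /b/'s, the affected terminals become [+voice], [−constricted glottis]; [labial], [coronal], [back], … (outside Q-node) are retained from /k'/.
The resulting bundle matches /g/ in the inventory; substituting it for /k'/ gives [ogba].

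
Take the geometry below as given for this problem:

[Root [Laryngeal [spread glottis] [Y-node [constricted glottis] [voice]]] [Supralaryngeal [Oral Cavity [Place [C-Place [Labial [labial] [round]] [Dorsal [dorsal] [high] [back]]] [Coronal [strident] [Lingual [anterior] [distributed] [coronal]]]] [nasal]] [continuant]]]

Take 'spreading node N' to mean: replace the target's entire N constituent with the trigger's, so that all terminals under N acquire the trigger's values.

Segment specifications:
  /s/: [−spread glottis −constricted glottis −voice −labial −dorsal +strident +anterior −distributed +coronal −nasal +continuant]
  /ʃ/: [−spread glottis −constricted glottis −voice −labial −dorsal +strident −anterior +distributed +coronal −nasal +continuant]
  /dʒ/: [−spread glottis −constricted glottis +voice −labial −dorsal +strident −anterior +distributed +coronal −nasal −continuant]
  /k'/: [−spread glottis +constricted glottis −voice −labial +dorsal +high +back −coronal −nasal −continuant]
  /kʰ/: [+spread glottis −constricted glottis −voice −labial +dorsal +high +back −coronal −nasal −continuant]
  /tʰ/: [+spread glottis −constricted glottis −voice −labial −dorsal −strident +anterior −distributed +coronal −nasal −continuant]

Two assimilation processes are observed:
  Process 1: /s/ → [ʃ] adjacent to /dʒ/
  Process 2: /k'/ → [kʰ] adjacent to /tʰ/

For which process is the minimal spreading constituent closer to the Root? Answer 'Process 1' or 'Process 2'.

Process 2

In Process 1, [anterior], [distributed] change, so the minimal spreading node is Lingual at depth 5.
In Process 2, [spread glottis], [constricted glottis] change, so the minimal spreading node is Laryngeal at depth 1.
Laryngeal (depth 1) sits above Lingual (depth 5), making Process 2 the one with the higher spreading node.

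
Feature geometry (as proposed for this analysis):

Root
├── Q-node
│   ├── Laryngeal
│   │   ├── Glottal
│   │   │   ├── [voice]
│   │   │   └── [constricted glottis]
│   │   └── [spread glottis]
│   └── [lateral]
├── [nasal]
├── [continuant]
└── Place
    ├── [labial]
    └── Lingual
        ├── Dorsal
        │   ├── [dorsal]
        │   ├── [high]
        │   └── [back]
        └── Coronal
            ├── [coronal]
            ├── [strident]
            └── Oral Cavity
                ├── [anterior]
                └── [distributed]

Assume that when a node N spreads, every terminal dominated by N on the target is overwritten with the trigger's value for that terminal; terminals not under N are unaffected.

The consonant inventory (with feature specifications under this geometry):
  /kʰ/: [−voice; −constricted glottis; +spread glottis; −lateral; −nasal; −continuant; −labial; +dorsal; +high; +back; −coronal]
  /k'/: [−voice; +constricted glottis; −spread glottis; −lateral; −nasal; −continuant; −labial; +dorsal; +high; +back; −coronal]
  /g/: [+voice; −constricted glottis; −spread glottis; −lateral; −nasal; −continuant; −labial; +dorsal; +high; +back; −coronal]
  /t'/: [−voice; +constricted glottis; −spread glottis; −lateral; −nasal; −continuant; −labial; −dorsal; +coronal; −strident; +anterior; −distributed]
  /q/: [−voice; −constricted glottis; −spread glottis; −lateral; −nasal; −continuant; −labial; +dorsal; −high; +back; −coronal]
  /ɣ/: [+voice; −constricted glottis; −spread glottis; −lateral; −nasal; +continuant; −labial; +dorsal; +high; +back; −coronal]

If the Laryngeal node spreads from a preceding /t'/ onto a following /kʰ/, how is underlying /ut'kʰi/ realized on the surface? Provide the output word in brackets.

[ut'k'i]

Terminals under Laryngeal in this geometry: [voice], [constricted glottis], [spread glottis].
Spreading Laryngeal from /t'/ onto /kʰ/ replaces those values with /t'/'s: [−voice], [+constricted glottis], [−spread glottis]. Features outside Laryngeal ([lateral], [nasal], [continuant], …) stay as in /kʰ/.
Among the inventory, only /k'/ has exactly this specification, giving the surface form [ut'k'i].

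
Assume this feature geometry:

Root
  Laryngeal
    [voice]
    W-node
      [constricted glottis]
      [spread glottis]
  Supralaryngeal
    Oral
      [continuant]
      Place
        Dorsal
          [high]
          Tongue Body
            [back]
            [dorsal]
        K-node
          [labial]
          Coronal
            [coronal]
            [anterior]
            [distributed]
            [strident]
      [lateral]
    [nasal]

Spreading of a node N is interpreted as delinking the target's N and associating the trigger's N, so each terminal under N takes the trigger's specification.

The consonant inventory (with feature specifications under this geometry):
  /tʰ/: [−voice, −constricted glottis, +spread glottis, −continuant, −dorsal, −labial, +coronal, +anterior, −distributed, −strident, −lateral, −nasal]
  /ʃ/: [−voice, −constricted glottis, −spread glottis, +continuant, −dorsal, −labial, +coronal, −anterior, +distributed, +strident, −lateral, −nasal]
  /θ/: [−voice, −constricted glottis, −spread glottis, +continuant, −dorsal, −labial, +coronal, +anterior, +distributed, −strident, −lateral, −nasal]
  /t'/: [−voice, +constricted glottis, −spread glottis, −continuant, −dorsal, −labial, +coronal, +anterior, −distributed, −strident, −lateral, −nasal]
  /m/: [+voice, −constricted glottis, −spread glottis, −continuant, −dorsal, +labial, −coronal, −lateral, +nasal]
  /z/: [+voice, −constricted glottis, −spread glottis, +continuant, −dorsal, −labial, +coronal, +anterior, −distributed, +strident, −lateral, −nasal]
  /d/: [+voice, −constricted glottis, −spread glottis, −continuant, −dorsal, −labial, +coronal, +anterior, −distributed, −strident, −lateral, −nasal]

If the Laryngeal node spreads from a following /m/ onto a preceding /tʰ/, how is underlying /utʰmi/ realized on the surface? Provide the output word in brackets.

[udmi]

Laryngeal immediately or transitively dominates [voice], [constricted glottis], [spread glottis].
After delinking /tʰ/'s Laryngeal and linking /m/'s, the affected terminals become [+voice], [−constricted glottis], [−spread glottis]; [continuant], [dorsal], [labial], … (outside Laryngeal) are retained from /tʰ/.
This feature bundle is that of [d], so /utʰmi/ surfaces as [udmi].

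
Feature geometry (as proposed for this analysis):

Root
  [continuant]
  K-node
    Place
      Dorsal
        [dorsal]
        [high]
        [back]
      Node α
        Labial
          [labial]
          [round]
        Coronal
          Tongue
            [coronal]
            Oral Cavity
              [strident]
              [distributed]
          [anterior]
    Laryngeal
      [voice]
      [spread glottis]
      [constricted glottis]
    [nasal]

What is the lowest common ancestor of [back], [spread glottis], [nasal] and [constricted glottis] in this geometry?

K-node

[back] lies under Dorsal (below K-node).
[spread glottis]: Root > K-node > Laryngeal > [spread glottis].
[nasal]: Root > K-node > [nasal].
[constricted glottis]: Root > K-node > Laryngeal > [constricted glottis].
The lowest node appearing on every path is K-node; each proper daughter of K-node fails to dominate at least one of the listed features.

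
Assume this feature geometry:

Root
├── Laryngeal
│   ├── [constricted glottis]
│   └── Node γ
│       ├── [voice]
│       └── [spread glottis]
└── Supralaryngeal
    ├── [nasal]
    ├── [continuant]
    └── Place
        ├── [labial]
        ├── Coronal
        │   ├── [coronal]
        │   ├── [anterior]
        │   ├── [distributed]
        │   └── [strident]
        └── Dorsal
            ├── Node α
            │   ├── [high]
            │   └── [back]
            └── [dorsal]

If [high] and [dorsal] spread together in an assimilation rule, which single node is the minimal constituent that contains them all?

[high] lies under Node α (below Supralaryngeal).
[dorsal]: Root > Supralaryngeal > Place > Dorsal > [dorsal].
The lowest node appearing on every path is Dorsal; each proper daughter of Dorsal fails to dominate at least one of the listed features.

Dorsal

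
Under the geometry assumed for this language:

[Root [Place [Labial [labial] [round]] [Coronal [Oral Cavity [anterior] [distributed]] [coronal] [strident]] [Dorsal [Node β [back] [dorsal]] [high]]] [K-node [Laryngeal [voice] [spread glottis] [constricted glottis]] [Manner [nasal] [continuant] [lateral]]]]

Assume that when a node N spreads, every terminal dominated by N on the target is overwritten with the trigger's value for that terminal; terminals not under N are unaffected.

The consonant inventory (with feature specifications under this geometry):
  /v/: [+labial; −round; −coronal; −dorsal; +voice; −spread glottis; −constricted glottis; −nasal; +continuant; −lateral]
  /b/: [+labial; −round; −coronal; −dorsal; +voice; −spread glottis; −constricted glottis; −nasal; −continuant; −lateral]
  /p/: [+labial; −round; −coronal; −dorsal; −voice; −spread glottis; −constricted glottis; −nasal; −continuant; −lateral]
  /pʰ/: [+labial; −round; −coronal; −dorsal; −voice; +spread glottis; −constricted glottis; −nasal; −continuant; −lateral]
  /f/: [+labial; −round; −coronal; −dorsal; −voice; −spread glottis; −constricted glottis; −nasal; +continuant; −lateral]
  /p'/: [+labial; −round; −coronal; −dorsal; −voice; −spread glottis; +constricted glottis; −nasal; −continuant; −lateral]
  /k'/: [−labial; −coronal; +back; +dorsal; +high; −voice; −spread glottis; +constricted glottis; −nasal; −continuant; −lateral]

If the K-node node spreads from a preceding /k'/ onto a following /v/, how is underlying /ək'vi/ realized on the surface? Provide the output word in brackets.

The K-node node dominates the terminals [voice], [spread glottis], [constricted glottis], [nasal], [continuant], [lateral].
The target acquires /k'/'s values for everything under K-node — [−voice], [−spread glottis], [+constricted glottis], [−nasal], [−continuant], [−lateral] — while keeping its own [labial], [round], [coronal], ….
The resulting bundle matches /p'/ in the inventory; substituting it for /v/ gives [ək'p'i].

[ək'p'i]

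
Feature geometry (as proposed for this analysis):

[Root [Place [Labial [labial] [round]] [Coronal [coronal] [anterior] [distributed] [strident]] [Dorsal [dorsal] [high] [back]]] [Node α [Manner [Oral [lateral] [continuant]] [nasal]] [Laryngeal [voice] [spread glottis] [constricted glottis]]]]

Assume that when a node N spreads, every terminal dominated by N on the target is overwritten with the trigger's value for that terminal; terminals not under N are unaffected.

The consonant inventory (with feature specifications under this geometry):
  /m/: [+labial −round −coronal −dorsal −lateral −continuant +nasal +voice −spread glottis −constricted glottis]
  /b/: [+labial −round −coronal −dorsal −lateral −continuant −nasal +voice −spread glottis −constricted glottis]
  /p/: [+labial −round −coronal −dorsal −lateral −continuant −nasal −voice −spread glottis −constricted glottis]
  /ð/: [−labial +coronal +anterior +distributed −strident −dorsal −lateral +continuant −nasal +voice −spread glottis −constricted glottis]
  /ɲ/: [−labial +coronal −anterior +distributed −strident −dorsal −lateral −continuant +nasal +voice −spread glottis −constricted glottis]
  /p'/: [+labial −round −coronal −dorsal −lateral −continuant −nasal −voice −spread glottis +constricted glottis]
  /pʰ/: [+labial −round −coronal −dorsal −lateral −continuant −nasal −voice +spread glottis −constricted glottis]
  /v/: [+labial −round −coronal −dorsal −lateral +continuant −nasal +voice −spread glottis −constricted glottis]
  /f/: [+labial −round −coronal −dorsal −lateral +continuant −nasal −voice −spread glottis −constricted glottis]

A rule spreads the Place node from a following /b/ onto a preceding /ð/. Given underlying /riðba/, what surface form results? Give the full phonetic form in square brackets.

The Place node dominates the terminals [labial], [round], [coronal], [anterior], [distributed], [strident], [dorsal], [high], [back].
Spreading Place from /b/ onto /ð/ replaces those values with /b/'s: [+labial], [−round], [−coronal], [−dorsal]. Features outside Place ([lateral], [continuant], [nasal], …) stay as in /ð/.
This feature bundle is that of [v], so /riðba/ surfaces as [rivba].

[rivba]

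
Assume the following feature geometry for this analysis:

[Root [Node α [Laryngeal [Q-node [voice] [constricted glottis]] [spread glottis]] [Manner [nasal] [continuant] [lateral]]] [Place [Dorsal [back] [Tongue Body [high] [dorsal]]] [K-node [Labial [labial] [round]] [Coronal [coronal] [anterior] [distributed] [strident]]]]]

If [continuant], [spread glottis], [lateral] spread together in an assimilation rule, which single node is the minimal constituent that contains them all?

Node α

[continuant]: Root > Node α > Manner > [continuant].
[spread glottis]: Root > Node α > Laryngeal > [spread glottis].
[lateral]: Root > Node α > Manner > [lateral].
The lowest node appearing on every path is Node α; each proper daughter of Node α fails to dominate at least one of the listed features.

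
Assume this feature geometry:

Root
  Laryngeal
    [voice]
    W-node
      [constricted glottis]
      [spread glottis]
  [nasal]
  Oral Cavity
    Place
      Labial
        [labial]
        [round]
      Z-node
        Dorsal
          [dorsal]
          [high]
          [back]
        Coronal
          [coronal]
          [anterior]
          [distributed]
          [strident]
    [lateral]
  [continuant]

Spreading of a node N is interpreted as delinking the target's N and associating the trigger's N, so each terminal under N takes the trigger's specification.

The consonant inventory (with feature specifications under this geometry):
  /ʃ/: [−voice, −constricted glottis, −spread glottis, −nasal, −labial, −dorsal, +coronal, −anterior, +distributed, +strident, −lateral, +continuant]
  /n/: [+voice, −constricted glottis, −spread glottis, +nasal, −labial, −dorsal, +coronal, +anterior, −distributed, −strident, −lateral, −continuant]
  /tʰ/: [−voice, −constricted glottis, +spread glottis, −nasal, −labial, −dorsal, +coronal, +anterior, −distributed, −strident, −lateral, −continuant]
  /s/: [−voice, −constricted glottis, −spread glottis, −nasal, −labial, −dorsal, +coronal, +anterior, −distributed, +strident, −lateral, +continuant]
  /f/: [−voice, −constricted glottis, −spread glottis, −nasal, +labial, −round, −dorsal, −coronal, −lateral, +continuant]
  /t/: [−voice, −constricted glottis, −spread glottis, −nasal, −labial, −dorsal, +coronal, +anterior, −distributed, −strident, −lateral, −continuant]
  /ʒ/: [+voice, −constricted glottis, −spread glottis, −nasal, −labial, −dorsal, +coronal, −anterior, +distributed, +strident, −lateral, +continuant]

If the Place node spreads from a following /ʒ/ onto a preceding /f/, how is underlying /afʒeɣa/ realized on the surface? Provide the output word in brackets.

[aʃʒeɣa]

Place immediately or transitively dominates [labial], [round], [dorsal], [high], [back], [coronal], [anterior], [distributed], [strident].
After delinking /f/'s Place and linking /ʒ/'s, the affected terminals become [−labial], [−dorsal], [+coronal], [−anterior], [+distributed], [+strident]; [voice], [constricted glottis], [spread glottis], … (outside Place) are retained from /f/.
The resulting bundle matches /ʃ/ in the inventory; substituting it for /f/ gives [aʃʒeɣa].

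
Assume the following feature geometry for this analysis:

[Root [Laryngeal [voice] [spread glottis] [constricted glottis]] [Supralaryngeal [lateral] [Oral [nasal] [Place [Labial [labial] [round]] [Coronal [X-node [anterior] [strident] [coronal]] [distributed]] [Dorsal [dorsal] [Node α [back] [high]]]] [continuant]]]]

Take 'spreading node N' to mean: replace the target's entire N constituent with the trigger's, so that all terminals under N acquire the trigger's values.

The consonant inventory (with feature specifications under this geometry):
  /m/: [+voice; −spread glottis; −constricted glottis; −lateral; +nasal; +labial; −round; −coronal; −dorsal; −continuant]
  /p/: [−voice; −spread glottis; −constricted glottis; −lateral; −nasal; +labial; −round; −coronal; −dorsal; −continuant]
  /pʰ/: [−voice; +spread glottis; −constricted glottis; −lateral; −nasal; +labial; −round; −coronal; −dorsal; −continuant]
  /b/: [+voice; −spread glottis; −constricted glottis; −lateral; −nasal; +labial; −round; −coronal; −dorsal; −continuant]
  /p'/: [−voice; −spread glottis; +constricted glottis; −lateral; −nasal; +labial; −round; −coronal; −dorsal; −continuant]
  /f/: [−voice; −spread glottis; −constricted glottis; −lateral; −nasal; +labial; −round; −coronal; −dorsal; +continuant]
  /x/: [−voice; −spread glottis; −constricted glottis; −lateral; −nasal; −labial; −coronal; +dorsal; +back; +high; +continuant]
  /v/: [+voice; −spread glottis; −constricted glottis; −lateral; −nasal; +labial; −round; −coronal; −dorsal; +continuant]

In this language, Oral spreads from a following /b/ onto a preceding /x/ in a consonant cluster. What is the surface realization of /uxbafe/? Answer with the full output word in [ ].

Terminals under Oral in this geometry: [nasal], [labial], [round], [anterior], [strident], [coronal], [distributed], [dorsal], [back], [high], [continuant].
After delinking /x/'s Oral and linking /b/'s, the affected terminals become [−nasal], [+labial], [−round], [−coronal], [−dorsal], [−continuant]; [voice], [spread glottis], [constricted glottis], … (outside Oral) are retained from /x/.
The resulting bundle matches /p/ in the inventory; substituting it for /x/ gives [upbafe].

[upbafe]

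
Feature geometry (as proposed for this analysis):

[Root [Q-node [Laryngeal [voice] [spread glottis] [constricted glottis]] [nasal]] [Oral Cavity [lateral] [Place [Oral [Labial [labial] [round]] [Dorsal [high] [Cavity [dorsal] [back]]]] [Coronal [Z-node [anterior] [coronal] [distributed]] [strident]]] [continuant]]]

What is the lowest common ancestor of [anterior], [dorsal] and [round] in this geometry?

[anterior] lies under Z-node (below Oral Cavity).
[dorsal]: Root ▹ Oral Cavity ▹ Place ▹ Oral ▹ Dorsal ▹ Cavity ▹ [dorsal].
[round] lies under Labial (below Oral Cavity).
The listed terminals split across distinct daughters of Place, so Place itself is the smallest node containing them all.

Place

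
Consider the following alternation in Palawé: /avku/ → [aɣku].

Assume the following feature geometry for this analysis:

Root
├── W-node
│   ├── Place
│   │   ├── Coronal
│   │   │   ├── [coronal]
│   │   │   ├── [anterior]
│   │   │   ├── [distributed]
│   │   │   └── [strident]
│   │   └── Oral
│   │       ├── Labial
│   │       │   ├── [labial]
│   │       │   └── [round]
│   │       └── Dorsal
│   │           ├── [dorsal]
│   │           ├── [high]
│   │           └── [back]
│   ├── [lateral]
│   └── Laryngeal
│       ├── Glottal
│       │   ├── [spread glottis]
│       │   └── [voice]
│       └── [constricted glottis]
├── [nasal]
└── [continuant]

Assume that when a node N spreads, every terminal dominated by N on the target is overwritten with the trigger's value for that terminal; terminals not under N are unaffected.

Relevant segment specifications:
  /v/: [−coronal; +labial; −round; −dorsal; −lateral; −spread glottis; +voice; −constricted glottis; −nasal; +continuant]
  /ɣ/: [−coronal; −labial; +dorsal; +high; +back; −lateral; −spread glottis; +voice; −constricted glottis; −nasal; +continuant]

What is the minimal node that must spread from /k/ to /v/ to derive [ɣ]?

Comparing /v/ with its surface form [ɣ], the features that change are [labial], [round], [dorsal], [high], [back].
These terminals are all dominated by Oral, and no proper subconstituent of Oral covers them all; Oral is their lowest common ancestor.
If Oral spreads, every terminal under it takes /k/'s value, producing [ɣ] as observed.
Features on which the two segments disagree outside Oral, such as [continuant], [voice], are unchanged — nothing dominating them spread, and Oral is the minimal sufficient constituent.

Oral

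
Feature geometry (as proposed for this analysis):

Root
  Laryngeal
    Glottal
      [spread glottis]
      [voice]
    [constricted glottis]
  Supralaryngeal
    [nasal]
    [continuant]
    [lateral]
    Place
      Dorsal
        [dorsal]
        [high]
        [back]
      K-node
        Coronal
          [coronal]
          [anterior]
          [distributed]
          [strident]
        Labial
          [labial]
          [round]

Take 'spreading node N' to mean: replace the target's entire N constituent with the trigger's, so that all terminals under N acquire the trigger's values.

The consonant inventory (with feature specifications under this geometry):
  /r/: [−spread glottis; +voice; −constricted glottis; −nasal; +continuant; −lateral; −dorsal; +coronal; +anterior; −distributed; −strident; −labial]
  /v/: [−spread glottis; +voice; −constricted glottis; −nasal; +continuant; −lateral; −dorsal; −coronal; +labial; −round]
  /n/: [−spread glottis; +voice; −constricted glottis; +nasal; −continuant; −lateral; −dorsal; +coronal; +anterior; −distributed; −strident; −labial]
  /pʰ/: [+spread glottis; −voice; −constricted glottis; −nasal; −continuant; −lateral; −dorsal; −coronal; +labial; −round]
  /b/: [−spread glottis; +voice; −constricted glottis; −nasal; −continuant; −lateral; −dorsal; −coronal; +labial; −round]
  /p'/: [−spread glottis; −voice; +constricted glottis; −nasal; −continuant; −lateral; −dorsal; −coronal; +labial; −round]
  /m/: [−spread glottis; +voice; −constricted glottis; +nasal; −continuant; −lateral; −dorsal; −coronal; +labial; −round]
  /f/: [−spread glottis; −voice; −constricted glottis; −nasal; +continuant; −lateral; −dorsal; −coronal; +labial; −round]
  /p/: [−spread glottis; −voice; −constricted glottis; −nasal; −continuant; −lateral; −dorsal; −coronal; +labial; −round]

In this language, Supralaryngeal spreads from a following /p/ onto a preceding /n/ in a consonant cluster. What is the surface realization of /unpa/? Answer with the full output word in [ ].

Terminals under Supralaryngeal in this geometry: [nasal], [continuant], [lateral], [dorsal], [high], [back], [coronal], [anterior], [distributed], [strident], [labial], [round].
After delinking /n/'s Supralaryngeal and linking /p/'s, the affected terminals become [−nasal], [−continuant], [−lateral], [−dorsal], [−coronal], [+labial], [−round]; [spread glottis], [voice], [constricted glottis] (outside Supralaryngeal) are retained from /n/.
Among the inventory, only /b/ has exactly this specification, giving the surface form [ubpa].

[ubpa]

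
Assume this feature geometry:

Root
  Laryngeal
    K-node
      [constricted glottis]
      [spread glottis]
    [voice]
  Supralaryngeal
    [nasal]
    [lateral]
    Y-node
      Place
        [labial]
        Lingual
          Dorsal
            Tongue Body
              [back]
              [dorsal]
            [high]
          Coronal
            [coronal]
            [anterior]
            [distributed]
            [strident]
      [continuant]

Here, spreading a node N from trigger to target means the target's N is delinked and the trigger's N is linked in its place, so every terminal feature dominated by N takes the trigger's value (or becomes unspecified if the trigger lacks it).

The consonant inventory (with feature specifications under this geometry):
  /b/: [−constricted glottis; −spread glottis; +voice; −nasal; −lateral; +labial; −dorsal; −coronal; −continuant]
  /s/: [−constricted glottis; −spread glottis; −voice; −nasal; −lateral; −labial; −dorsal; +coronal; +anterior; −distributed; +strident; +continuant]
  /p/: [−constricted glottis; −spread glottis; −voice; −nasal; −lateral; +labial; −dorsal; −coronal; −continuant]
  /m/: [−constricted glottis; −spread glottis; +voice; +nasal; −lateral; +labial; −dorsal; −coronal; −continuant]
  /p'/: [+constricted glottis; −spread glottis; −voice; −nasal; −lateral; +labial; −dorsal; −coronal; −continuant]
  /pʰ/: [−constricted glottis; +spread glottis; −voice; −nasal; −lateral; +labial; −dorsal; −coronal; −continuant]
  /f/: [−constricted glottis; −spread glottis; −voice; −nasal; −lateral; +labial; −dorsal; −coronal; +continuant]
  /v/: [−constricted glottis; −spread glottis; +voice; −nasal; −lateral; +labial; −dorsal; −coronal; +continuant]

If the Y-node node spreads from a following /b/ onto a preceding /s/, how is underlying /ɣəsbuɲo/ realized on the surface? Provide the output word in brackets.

[ɣəpbuɲo]

Terminals under Y-node in this geometry: [labial], [back], [dorsal], [high], [coronal], [anterior], [distributed], [strident], [continuant].
The target acquires /b/'s values for everything under Y-node — [+labial], [−dorsal], [−coronal], [−continuant] — while keeping its own [constricted glottis], [spread glottis], [voice], ….
Among the inventory, only /p/ has exactly this specification, giving the surface form [ɣəpbuɲo].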